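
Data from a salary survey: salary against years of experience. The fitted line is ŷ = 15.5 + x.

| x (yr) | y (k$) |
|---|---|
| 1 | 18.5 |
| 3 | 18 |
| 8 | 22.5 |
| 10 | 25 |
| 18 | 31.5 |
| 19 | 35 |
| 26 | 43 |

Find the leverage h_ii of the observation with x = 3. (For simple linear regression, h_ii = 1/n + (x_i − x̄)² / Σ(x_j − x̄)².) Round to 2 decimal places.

x̄ = (1 + 3 + 8 + 10 + 18 + 19 + 26)/7 = 12.1429
Σ(x − x̄)² = 124.163 + 83.5918 + 17.1633 + 4.59184 + 34.3061 + 47.0204 + 192.02 = 502.857
h = 1/7 + (-9.14286)²/502.857 = 0.142857 + 0.166234 = 0.31

h = 0.31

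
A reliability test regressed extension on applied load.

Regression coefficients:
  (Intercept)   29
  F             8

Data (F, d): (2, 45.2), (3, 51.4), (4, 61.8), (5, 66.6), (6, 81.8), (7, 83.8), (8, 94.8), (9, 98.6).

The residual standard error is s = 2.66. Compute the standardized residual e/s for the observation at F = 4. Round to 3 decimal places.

ŷ = 29 + 8·4 = 61
e = 61.8 − 61 = 0.8
e/s = 0.8 / 2.66 = 0.301

0.301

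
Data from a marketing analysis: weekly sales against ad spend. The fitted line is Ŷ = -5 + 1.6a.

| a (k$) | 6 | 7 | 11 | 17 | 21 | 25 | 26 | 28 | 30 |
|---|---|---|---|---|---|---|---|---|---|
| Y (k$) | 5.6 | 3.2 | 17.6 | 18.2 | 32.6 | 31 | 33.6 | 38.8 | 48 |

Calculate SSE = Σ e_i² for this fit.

SSE = 118

a=6: Ŷ = -5 + 1.6·6 = 4.6; e = 5.6 − 4.6 = 1
a=7: Ŷ = -5 + 1.6·7 = 6.2; e = 3.2 − 6.2 = -3
a=11: Ŷ = -5 + 1.6·11 = 12.6; e = 17.6 − 12.6 = 5
a=17: Ŷ = -5 + 1.6·17 = 22.2; e = 18.2 − 22.2 = -4
a=21: Ŷ = -5 + 1.6·21 = 28.6; e = 32.6 − 28.6 = 4
a=25: Ŷ = -5 + 1.6·25 = 35; e = 31 − 35 = -4
a=26: Ŷ = -5 + 1.6·26 = 36.6; e = 33.6 − 36.6 = -3
a=28: Ŷ = -5 + 1.6·28 = 39.8; e = 38.8 − 39.8 = -1
a=30: Ŷ = -5 + 1.6·30 = 43; e = 48 − 43 = 5
SSE = 1 + 9 + 25 + 16 + 16 + 16 + 9 + 1 + 25 = 118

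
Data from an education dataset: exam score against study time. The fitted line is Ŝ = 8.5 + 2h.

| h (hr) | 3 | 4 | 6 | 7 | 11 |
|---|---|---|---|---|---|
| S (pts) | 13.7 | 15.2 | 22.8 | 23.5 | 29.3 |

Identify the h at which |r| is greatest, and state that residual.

h = 6, r = 2.3

h=3: Ŝ = 8.5 + 2·3 = 14.5; r = 13.7 − 14.5 = -0.8
h=4: Ŝ = 8.5 + 2·4 = 16.5; r = 15.2 − 16.5 = -1.3
h=6: Ŝ = 8.5 + 2·6 = 20.5; r = 22.8 − 20.5 = 2.3
h=7: Ŝ = 8.5 + 2·7 = 22.5; r = 23.5 − 22.5 = 1
h=11: Ŝ = 8.5 + 2·11 = 30.5; r = 29.3 − 30.5 = -1.2
Largest |r| is 2.3 at h = 6, residual 2.3.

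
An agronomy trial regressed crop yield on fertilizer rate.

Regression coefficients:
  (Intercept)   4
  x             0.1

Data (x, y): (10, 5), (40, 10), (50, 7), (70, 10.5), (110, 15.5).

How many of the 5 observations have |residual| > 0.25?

4

x=10: ŷ = 4 + 0.1·10 = 5; r = 5 − 5 = 0
x=40: ŷ = 4 + 0.1·40 = 8; r = 10 − 8 = 2
x=50: ŷ = 4 + 0.1·50 = 9; r = 7 − 9 = -2
x=70: ŷ = 4 + 0.1·70 = 11; r = 10.5 − 11 = -0.5
x=110: ŷ = 4 + 0.1·110 = 15; r = 15.5 − 15 = 0.5
|r| > 0.25: x=40 (|r|=2), x=50 (|r|=2), x=70 (|r|=0.5), x=110 (|r|=0.5) → 4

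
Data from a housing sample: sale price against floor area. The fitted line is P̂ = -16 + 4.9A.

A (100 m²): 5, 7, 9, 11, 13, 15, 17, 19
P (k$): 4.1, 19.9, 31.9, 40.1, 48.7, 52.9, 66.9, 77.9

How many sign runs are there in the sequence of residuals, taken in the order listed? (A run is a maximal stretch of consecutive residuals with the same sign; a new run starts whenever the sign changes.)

4 runs

A=5: P̂ = -16 + 4.9·5 = 8.5; r = 4.1 − 8.5 = -4.4
A=7: P̂ = -16 + 4.9·7 = 18.3; r = 19.9 − 18.3 = 1.6
A=9: P̂ = -16 + 4.9·9 = 28.1; r = 31.9 − 28.1 = 3.8
A=11: P̂ = -16 + 4.9·11 = 37.9; r = 40.1 − 37.9 = 2.2
A=13: P̂ = -16 + 4.9·13 = 47.7; r = 48.7 − 47.7 = 1
A=15: P̂ = -16 + 4.9·15 = 57.5; r = 52.9 − 57.5 = -4.6
A=17: P̂ = -16 + 4.9·17 = 67.3; r = 66.9 − 67.3 = -0.4
A=19: P̂ = -16 + 4.9·19 = 77.1; r = 77.9 − 77.1 = 0.8
Signs: − + + + + − − +
Runs: −×1, +×4, −×2, +×1 → 4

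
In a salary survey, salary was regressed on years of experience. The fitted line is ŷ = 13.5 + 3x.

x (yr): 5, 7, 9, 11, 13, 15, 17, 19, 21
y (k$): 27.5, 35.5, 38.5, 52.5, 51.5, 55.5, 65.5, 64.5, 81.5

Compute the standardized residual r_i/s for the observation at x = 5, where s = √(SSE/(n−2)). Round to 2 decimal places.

-0.25

x=5: ŷ = 13.5 + 3·5 = 28.5; r = 27.5 − 28.5 = -1
x=7: ŷ = 13.5 + 3·7 = 34.5; r = 35.5 − 34.5 = 1
x=9: ŷ = 13.5 + 3·9 = 40.5; r = 38.5 − 40.5 = -2
x=11: ŷ = 13.5 + 3·11 = 46.5; r = 52.5 − 46.5 = 6
x=13: ŷ = 13.5 + 3·13 = 52.5; r = 51.5 − 52.5 = -1
x=15: ŷ = 13.5 + 3·15 = 58.5; r = 55.5 − 58.5 = -3
x=17: ŷ = 13.5 + 3·17 = 64.5; r = 65.5 − 64.5 = 1
x=19: ŷ = 13.5 + 3·19 = 70.5; r = 64.5 − 70.5 = -6
x=21: ŷ = 13.5 + 3·21 = 76.5; r = 81.5 − 76.5 = 5
SSE = 1 + 1 + 4 + 36 + 1 + 9 + 1 + 36 + 25 = 114
s = √(114/7) = 4.03556
r/s = -1 / 4.03556 = -0.25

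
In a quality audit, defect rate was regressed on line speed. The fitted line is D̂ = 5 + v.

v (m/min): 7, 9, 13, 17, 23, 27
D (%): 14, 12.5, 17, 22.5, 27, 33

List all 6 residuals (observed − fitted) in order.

v=7: D̂ = 5 + 7 = 12; e = 14 − 12 = 2
v=9: D̂ = 5 + 9 = 14; e = 12.5 − 14 = -1.5
v=13: D̂ = 5 + 13 = 18; e = 17 − 18 = -1
v=17: D̂ = 5 + 17 = 22; e = 22.5 − 22 = 0.5
v=23: D̂ = 5 + 23 = 28; e = 27 − 28 = -1
v=27: D̂ = 5 + 27 = 32; e = 33 − 32 = 1

2, -1.5, -1, 0.5, -1, 1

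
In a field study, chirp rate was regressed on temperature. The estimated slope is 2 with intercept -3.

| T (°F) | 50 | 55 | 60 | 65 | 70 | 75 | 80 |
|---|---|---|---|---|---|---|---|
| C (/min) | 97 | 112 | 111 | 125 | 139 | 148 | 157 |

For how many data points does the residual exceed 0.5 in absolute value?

T=50: ŷ = -3 + 2·50 = 97; e = 97 − 97 = 0
T=55: ŷ = -3 + 2·55 = 107; e = 112 − 107 = 5
T=60: ŷ = -3 + 2·60 = 117; e = 111 − 117 = -6
T=65: ŷ = -3 + 2·65 = 127; e = 125 − 127 = -2
T=70: ŷ = -3 + 2·70 = 137; e = 139 − 137 = 2
T=75: ŷ = -3 + 2·75 = 147; e = 148 − 147 = 1
T=80: ŷ = -3 + 2·80 = 157; e = 157 − 157 = 0
|e| > 0.5: T=55 (|e|=5), T=60 (|e|=6), T=65 (|e|=2), T=70 (|e|=2), T=75 (|e|=1) → 5

5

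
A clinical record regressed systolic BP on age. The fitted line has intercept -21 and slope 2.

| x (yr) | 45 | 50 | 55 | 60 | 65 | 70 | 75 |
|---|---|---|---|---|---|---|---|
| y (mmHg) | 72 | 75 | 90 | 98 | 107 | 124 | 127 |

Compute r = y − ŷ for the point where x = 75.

ŷ = -21 + 2·75 = 129
r = 127 − 129 = -2

r = -2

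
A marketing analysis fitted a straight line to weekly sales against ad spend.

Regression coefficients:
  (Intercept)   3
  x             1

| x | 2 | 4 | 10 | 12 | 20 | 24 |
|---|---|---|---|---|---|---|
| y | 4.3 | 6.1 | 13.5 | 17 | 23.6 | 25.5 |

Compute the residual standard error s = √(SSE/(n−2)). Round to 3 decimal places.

x=2: ŷ = 3 + 2 = 5; r = 4.3 − 5 = -0.7
x=4: ŷ = 3 + 4 = 7; r = 6.1 − 7 = -0.9
x=10: ŷ = 3 + 10 = 13; r = 13.5 − 13 = 0.5
x=12: ŷ = 3 + 12 = 15; r = 17 − 15 = 2
x=20: ŷ = 3 + 20 = 23; r = 23.6 − 23 = 0.6
x=24: ŷ = 3 + 24 = 27; r = 25.5 − 27 = -1.5
SSE = 0.49 + 0.81 + 0.25 + 4 + 0.36 + 2.25 = 8.16
s = √(8.16/4) = √2.04 ≈ 1.428

s = 1.428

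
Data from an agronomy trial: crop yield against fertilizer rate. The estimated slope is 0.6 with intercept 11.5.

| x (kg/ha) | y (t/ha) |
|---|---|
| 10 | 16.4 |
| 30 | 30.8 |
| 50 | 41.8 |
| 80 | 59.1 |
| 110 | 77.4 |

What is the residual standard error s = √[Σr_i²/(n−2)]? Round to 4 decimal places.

s = 1.0263

x=10: ŷ = 11.5 + 0.6·10 = 17.5; r = 16.4 − 17.5 = -1.1
x=30: ŷ = 11.5 + 0.6·30 = 29.5; r = 30.8 − 29.5 = 1.3
x=50: ŷ = 11.5 + 0.6·50 = 41.5; r = 41.8 − 41.5 = 0.3
x=80: ŷ = 11.5 + 0.6·80 = 59.5; r = 59.1 − 59.5 = -0.4
x=110: ŷ = 11.5 + 0.6·110 = 77.5; r = 77.4 − 77.5 = -0.1
SSE = 1.21 + 1.69 + 0.09 + 0.16 + 0.01 = 3.16
s = √(3.16/3) = √1.05333 ≈ 1.0263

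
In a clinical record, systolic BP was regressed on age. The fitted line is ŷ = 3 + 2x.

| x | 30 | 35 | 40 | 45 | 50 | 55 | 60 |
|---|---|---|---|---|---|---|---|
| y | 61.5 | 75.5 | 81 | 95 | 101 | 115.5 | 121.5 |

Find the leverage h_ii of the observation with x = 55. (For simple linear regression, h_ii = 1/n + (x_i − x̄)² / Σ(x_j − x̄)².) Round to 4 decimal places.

x̄ = (30 + 35 + 40 + 45 + 50 + 55 + 60)/7 = 45
Σ(x − x̄)² = 225 + 100 + 25 + 0 + 25 + 100 + 225 = 700
h = 1/7 + (10)²/700 = 0.142857 + 0.142857 = 0.2857

h = 0.2857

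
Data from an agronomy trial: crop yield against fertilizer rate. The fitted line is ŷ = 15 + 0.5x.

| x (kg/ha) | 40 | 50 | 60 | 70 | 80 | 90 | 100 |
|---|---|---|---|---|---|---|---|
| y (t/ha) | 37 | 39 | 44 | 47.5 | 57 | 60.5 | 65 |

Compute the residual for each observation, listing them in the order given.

2, -1, -1, -2.5, 2, 0.5, 0

x=40: ŷ = 15 + 0.5·40 = 35; r = 37 − 35 = 2
x=50: ŷ = 15 + 0.5·50 = 40; r = 39 − 40 = -1
x=60: ŷ = 15 + 0.5·60 = 45; r = 44 − 45 = -1
x=70: ŷ = 15 + 0.5·70 = 50; r = 47.5 − 50 = -2.5
x=80: ŷ = 15 + 0.5·80 = 55; r = 57 − 55 = 2
x=90: ŷ = 15 + 0.5·90 = 60; r = 60.5 − 60 = 0.5
x=100: ŷ = 15 + 0.5·100 = 65; r = 65 − 65 = 0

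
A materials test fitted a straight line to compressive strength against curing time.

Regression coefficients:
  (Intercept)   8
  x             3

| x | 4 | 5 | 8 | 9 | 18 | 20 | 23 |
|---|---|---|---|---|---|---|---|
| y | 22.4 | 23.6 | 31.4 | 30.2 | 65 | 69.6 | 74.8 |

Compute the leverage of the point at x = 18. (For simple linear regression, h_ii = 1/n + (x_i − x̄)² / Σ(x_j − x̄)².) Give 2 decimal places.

x̄ = (4 + 5 + 8 + 9 + 18 + 20 + 23)/7 = 12.4286
Σ(x − x̄)² = 71.0408 + 55.1837 + 19.6122 + 11.7551 + 31.0408 + 57.3265 + 111.755 = 357.714
h = 1/7 + (5.57143)²/357.714 = 0.142857 + 0.0867754 = 0.23

h = 0.23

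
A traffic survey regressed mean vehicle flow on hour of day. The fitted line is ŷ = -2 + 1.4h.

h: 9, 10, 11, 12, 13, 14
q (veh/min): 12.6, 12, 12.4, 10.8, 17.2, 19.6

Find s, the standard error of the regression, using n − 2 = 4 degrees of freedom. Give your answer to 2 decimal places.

s = 2.55

h=9: ŷ = -2 + 1.4·9 = 10.6; r = 12.6 − 10.6 = 2
h=10: ŷ = -2 + 1.4·10 = 12; r = 12 − 12 = 0
h=11: ŷ = -2 + 1.4·11 = 13.4; r = 12.4 − 13.4 = -1
h=12: ŷ = -2 + 1.4·12 = 14.8; r = 10.8 − 14.8 = -4
h=13: ŷ = -2 + 1.4·13 = 16.2; r = 17.2 − 16.2 = 1
h=14: ŷ = -2 + 1.4·14 = 17.6; r = 19.6 − 17.6 = 2
SSE = 4 + 0 + 1 + 16 + 1 + 4 = 26
s = √(26/4) = √6.5 ≈ 2.55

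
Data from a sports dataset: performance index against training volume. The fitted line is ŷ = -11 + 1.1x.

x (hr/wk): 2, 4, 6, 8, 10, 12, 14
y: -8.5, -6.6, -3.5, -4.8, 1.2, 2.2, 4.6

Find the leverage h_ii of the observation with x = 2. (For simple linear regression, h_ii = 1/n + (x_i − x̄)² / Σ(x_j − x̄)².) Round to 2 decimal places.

x̄ = (2 + 4 + 6 + 8 + 10 + 12 + 14)/7 = 8
Σ(x − x̄)² = 36 + 16 + 4 + 0 + 4 + 16 + 36 = 112
h = 1/7 + (-6)²/112 = 0.142857 + 0.321429 = 0.46

h = 0.46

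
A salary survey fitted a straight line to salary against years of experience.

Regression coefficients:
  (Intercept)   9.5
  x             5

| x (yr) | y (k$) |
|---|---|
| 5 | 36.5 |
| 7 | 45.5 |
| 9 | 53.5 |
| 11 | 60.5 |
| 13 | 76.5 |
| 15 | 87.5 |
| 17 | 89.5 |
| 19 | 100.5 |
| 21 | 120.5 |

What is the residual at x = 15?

ŷ = 9.5 + 5·15 = 84.5
r = 87.5 − 84.5 = 3

r = 3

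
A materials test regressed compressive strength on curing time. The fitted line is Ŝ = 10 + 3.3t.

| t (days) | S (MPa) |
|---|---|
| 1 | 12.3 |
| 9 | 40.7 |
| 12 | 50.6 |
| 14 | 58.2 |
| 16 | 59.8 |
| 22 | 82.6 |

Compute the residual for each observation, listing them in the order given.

t=1: Ŝ = 10 + 3.3·1 = 13.3; e = 12.3 − 13.3 = -1
t=9: Ŝ = 10 + 3.3·9 = 39.7; e = 40.7 − 39.7 = 1
t=12: Ŝ = 10 + 3.3·12 = 49.6; e = 50.6 − 49.6 = 1
t=14: Ŝ = 10 + 3.3·14 = 56.2; e = 58.2 − 56.2 = 2
t=16: Ŝ = 10 + 3.3·16 = 62.8; e = 59.8 − 62.8 = -3
t=22: Ŝ = 10 + 3.3·22 = 82.6; e = 82.6 − 82.6 = 0

-1, 1, 1, 2, -3, 0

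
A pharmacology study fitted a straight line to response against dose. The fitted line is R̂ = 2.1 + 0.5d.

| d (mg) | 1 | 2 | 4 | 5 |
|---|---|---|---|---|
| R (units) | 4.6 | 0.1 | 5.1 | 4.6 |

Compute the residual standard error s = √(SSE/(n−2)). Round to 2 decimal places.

s = 2.65

d=1: R̂ = 2.1 + 0.5·1 = 2.6; e = 4.6 − 2.6 = 2
d=2: R̂ = 2.1 + 0.5·2 = 3.1; e = 0.1 − 3.1 = -3
d=4: R̂ = 2.1 + 0.5·4 = 4.1; e = 5.1 − 4.1 = 1
d=5: R̂ = 2.1 + 0.5·5 = 4.6; e = 4.6 − 4.6 = 0
SSE = 4 + 9 + 1 + 0 = 14
s = √(14/2) = √7 ≈ 2.65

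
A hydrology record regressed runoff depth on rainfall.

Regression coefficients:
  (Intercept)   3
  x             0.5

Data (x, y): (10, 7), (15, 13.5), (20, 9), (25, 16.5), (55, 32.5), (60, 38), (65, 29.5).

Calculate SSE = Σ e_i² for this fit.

SSE = 92

x=10: ŷ = 3 + 0.5·10 = 8; e = 7 − 8 = -1
x=15: ŷ = 3 + 0.5·15 = 10.5; e = 13.5 − 10.5 = 3
x=20: ŷ = 3 + 0.5·20 = 13; e = 9 − 13 = -4
x=25: ŷ = 3 + 0.5·25 = 15.5; e = 16.5 − 15.5 = 1
x=55: ŷ = 3 + 0.5·55 = 30.5; e = 32.5 − 30.5 = 2
x=60: ŷ = 3 + 0.5·60 = 33; e = 38 − 33 = 5
x=65: ŷ = 3 + 0.5·65 = 35.5; e = 29.5 − 35.5 = -6
SSE = 1 + 9 + 16 + 1 + 4 + 25 + 36 = 92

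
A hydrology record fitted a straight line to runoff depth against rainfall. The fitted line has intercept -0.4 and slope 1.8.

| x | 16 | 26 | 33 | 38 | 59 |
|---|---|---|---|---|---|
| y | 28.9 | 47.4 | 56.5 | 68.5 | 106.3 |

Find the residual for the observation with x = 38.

ŷ = -0.4 + 1.8·38 = 68
e = 68.5 − 68 = 0.5

e = 0.5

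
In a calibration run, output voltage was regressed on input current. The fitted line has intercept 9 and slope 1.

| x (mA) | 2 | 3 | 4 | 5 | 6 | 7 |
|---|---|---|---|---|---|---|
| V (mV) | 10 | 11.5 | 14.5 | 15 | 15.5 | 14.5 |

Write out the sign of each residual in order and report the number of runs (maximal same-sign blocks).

3 runs

x=2: V̂ = 9 + 2 = 11; r = 10 − 11 = -1
x=3: V̂ = 9 + 3 = 12; r = 11.5 − 12 = -0.5
x=4: V̂ = 9 + 4 = 13; r = 14.5 − 13 = 1.5
x=5: V̂ = 9 + 5 = 14; r = 15 − 14 = 1
x=6: V̂ = 9 + 6 = 15; r = 15.5 − 15 = 0.5
x=7: V̂ = 9 + 7 = 16; r = 14.5 − 16 = -1.5
Signs: − − + + + −
Runs: −×2, +×3, −×1 → 3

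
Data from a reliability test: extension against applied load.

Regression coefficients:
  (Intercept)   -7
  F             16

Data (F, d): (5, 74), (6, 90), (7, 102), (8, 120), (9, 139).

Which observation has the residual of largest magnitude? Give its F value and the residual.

F = 7, r = -3

F=5: ŷ = -7 + 16·5 = 73; r = 74 − 73 = 1
F=6: ŷ = -7 + 16·6 = 89; r = 90 − 89 = 1
F=7: ŷ = -7 + 16·7 = 105; r = 102 − 105 = -3
F=8: ŷ = -7 + 16·8 = 121; r = 120 − 121 = -1
F=9: ŷ = -7 + 16·9 = 137; r = 139 − 137 = 2
Largest |r| is 3 at F = 7, residual -3.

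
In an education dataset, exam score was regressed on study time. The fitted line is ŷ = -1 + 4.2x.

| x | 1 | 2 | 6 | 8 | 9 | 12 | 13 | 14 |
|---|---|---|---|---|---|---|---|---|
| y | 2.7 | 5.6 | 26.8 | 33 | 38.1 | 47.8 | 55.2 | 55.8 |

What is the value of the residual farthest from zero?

r = 2.6

x=1: ŷ = -1 + 4.2·1 = 3.2; r = 2.7 − 3.2 = -0.5
x=2: ŷ = -1 + 4.2·2 = 7.4; r = 5.6 − 7.4 = -1.8
x=6: ŷ = -1 + 4.2·6 = 24.2; r = 26.8 − 24.2 = 2.6
x=8: ŷ = -1 + 4.2·8 = 32.6; r = 33 − 32.6 = 0.4
x=9: ŷ = -1 + 4.2·9 = 36.8; r = 38.1 − 36.8 = 1.3
x=12: ŷ = -1 + 4.2·12 = 49.4; r = 47.8 − 49.4 = -1.6
x=13: ŷ = -1 + 4.2·13 = 53.6; r = 55.2 − 53.6 = 1.6
x=14: ŷ = -1 + 4.2·14 = 57.8; r = 55.8 − 57.8 = -2
Largest |r| is 2.6 at x = 6, residual 2.6.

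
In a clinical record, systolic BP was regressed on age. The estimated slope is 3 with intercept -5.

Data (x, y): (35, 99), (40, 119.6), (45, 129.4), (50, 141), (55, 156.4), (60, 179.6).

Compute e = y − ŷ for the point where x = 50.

e = -4

ŷ = -5 + 3·50 = 145
e = 141 − 145 = -4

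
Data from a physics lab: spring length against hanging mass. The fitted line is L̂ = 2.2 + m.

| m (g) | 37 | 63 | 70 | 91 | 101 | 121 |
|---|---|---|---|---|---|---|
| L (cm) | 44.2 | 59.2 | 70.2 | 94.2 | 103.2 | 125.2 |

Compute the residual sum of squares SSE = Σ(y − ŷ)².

SSE = 70

m=37: L̂ = 2.2 + 37 = 39.2; e = 44.2 − 39.2 = 5
m=63: L̂ = 2.2 + 63 = 65.2; e = 59.2 − 65.2 = -6
m=70: L̂ = 2.2 + 70 = 72.2; e = 70.2 − 72.2 = -2
m=91: L̂ = 2.2 + 91 = 93.2; e = 94.2 − 93.2 = 1
m=101: L̂ = 2.2 + 101 = 103.2; e = 103.2 − 103.2 = 0
m=121: L̂ = 2.2 + 121 = 123.2; e = 125.2 − 123.2 = 2
SSE = 25 + 36 + 4 + 1 + 0 + 4 = 70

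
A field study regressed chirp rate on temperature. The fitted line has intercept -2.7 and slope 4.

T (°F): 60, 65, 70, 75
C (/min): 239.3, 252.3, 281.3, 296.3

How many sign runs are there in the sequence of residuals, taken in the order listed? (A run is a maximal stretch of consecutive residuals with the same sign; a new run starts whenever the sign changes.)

T=60: ŷ = -2.7 + 4·60 = 237.3; r = 239.3 − 237.3 = 2
T=65: ŷ = -2.7 + 4·65 = 257.3; r = 252.3 − 257.3 = -5
T=70: ŷ = -2.7 + 4·70 = 277.3; r = 281.3 − 277.3 = 4
T=75: ŷ = -2.7 + 4·75 = 297.3; r = 296.3 − 297.3 = -1
Signs: + − + −
Runs: +×1, −×1, +×1, −×1 → 4

4 runs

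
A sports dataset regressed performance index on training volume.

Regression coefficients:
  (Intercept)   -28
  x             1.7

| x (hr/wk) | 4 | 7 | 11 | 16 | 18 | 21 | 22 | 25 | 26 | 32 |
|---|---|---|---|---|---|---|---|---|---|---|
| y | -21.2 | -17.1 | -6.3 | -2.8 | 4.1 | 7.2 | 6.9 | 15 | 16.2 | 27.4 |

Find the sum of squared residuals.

x=4: ŷ = -28 + 1.7·4 = -21.2; e = -21.2 − (-21.2) = 0
x=7: ŷ = -28 + 1.7·7 = -16.1; e = -17.1 − (-16.1) = -1
x=11: ŷ = -28 + 1.7·11 = -9.3; e = -6.3 − (-9.3) = 3
x=16: ŷ = -28 + 1.7·16 = -0.8; e = -2.8 − (-0.8) = -2
x=18: ŷ = -28 + 1.7·18 = 2.6; e = 4.1 − 2.6 = 1.5
x=21: ŷ = -28 + 1.7·21 = 7.7; e = 7.2 − 7.7 = -0.5
x=22: ŷ = -28 + 1.7·22 = 9.4; e = 6.9 − 9.4 = -2.5
x=25: ŷ = -28 + 1.7·25 = 14.5; e = 15 − 14.5 = 0.5
x=26: ŷ = -28 + 1.7·26 = 16.2; e = 16.2 − 16.2 = 0
x=32: ŷ = -28 + 1.7·32 = 26.4; e = 27.4 − 26.4 = 1
SSE = 0 + 1 + 9 + 4 + 2.25 + 0.25 + 6.25 + 0.25 + 0 + 1 = 24

SSE = 24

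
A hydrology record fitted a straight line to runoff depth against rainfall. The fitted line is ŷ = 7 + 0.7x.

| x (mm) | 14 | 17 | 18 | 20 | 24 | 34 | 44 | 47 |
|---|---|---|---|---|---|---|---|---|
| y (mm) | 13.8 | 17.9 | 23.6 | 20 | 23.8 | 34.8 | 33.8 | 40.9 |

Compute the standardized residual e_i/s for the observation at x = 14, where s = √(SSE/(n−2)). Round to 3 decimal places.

-0.949

x=14: ŷ = 7 + 0.7·14 = 16.8; e = 13.8 − 16.8 = -3
x=17: ŷ = 7 + 0.7·17 = 18.9; e = 17.9 − 18.9 = -1
x=18: ŷ = 7 + 0.7·18 = 19.6; e = 23.6 − 19.6 = 4
x=20: ŷ = 7 + 0.7·20 = 21; e = 20 − 21 = -1
x=24: ŷ = 7 + 0.7·24 = 23.8; e = 23.8 − 23.8 = 0
x=34: ŷ = 7 + 0.7·34 = 30.8; e = 34.8 − 30.8 = 4
x=44: ŷ = 7 + 0.7·44 = 37.8; e = 33.8 − 37.8 = -4
x=47: ŷ = 7 + 0.7·47 = 39.9; e = 40.9 − 39.9 = 1
SSE = 9 + 1 + 16 + 1 + 0 + 16 + 16 + 1 = 60
s = √(60/6) = 3.16228
e/s = -3 / 3.16228 = -0.949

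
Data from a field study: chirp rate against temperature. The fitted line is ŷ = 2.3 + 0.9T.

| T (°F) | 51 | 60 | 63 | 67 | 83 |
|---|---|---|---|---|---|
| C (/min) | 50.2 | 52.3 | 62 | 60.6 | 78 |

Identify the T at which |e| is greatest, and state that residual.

T = 60, e = -4

T=51: ŷ = 2.3 + 0.9·51 = 48.2; e = 50.2 − 48.2 = 2
T=60: ŷ = 2.3 + 0.9·60 = 56.3; e = 52.3 − 56.3 = -4
T=63: ŷ = 2.3 + 0.9·63 = 59; e = 62 − 59 = 3
T=67: ŷ = 2.3 + 0.9·67 = 62.6; e = 60.6 − 62.6 = -2
T=83: ŷ = 2.3 + 0.9·83 = 77; e = 78 − 77 = 1
Largest |e| is 4 at T = 60, residual -4.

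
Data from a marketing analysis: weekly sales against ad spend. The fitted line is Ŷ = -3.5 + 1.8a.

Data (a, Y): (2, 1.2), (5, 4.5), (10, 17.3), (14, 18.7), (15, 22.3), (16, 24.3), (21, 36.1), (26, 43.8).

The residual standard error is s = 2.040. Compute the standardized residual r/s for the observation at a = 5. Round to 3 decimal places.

Ŷ = -3.5 + 1.8·5 = 5.5
r = 4.5 − 5.5 = -1
r/s = -1 / 2.040 = -0.490

-0.490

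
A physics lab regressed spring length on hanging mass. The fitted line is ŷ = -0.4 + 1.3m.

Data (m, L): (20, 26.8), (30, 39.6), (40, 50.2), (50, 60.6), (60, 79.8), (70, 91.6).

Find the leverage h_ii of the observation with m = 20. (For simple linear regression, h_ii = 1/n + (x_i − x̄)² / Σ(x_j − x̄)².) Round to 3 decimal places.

h = 0.524

m̄ = (20 + 30 + 40 + 50 + 60 + 70)/6 = 45
Σ(m − m̄)² = 625 + 225 + 25 + 25 + 225 + 625 = 1750
h = 1/6 + (-25)²/1750 = 0.166667 + 0.357143 = 0.524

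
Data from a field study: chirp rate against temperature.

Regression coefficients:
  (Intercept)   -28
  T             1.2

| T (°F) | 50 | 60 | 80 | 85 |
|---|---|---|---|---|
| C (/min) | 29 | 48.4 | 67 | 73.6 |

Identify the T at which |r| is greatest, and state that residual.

T = 60, r = 4.4

T=50: Ĉ = -28 + 1.2·50 = 32; r = 29 − 32 = -3
T=60: Ĉ = -28 + 1.2·60 = 44; r = 48.4 − 44 = 4.4
T=80: Ĉ = -28 + 1.2·80 = 68; r = 67 − 68 = -1
T=85: Ĉ = -28 + 1.2·85 = 74; r = 73.6 − 74 = -0.4
Largest |r| is 4.4 at T = 60, residual 4.4.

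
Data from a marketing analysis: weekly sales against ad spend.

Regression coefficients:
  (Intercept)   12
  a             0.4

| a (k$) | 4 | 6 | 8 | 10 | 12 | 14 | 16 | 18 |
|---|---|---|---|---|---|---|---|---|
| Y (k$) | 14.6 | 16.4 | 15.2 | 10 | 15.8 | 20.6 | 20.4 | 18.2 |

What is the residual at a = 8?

r = 0

ŷ = 12 + 0.4·8 = 15.2
r = 15.2 − 15.2 = 0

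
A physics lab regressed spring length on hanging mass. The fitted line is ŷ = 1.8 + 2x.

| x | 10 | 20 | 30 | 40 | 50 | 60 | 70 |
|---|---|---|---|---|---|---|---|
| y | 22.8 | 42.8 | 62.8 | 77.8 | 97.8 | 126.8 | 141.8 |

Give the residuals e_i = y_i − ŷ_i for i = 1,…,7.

x=10: ŷ = 1.8 + 2·10 = 21.8; e = 22.8 − 21.8 = 1
x=20: ŷ = 1.8 + 2·20 = 41.8; e = 42.8 − 41.8 = 1
x=30: ŷ = 1.8 + 2·30 = 61.8; e = 62.8 − 61.8 = 1
x=40: ŷ = 1.8 + 2·40 = 81.8; e = 77.8 − 81.8 = -4
x=50: ŷ = 1.8 + 2·50 = 101.8; e = 97.8 − 101.8 = -4
x=60: ŷ = 1.8 + 2·60 = 121.8; e = 126.8 − 121.8 = 5
x=70: ŷ = 1.8 + 2·70 = 141.8; e = 141.8 − 141.8 = 0

1, 1, 1, -4, -4, 5, 0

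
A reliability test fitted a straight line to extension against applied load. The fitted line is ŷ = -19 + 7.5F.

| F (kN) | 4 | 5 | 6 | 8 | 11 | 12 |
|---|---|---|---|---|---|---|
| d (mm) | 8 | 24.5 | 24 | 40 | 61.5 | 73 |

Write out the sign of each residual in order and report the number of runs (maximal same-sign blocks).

4 runs

F=4: ŷ = -19 + 7.5·4 = 11; r = 8 − 11 = -3
F=5: ŷ = -19 + 7.5·5 = 18.5; r = 24.5 − 18.5 = 6
F=6: ŷ = -19 + 7.5·6 = 26; r = 24 − 26 = -2
F=8: ŷ = -19 + 7.5·8 = 41; r = 40 − 41 = -1
F=11: ŷ = -19 + 7.5·11 = 63.5; r = 61.5 − 63.5 = -2
F=12: ŷ = -19 + 7.5·12 = 71; r = 73 − 71 = 2
Signs: − + − − − +
Runs: −×1, +×1, −×3, +×1 → 4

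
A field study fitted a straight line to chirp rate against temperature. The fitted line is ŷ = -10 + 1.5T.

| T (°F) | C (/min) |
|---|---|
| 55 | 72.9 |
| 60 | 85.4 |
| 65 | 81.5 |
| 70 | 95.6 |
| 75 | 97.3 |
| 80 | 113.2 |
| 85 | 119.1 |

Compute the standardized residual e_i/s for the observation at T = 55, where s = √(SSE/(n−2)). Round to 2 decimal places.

T=55: ŷ = -10 + 1.5·55 = 72.5; e = 72.9 − 72.5 = 0.4
T=60: ŷ = -10 + 1.5·60 = 80; e = 85.4 − 80 = 5.4
T=65: ŷ = -10 + 1.5·65 = 87.5; e = 81.5 − 87.5 = -6
T=70: ŷ = -10 + 1.5·70 = 95; e = 95.6 − 95 = 0.6
T=75: ŷ = -10 + 1.5·75 = 102.5; e = 97.3 − 102.5 = -5.2
T=80: ŷ = -10 + 1.5·80 = 110; e = 113.2 − 110 = 3.2
T=85: ŷ = -10 + 1.5·85 = 117.5; e = 119.1 − 117.5 = 1.6
SSE = 0.16 + 29.16 + 36 + 0.36 + 27.04 + 10.24 + 2.56 = 105.52
s = √(105.52/5) = 4.59391
e/s = 0.4 / 4.59391 = 0.09

0.09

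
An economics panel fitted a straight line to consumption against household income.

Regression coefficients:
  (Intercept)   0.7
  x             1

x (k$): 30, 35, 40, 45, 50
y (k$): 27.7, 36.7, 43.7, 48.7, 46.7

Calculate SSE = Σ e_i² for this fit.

x=30: ŷ = 0.7 + 30 = 30.7; e = 27.7 − 30.7 = -3
x=35: ŷ = 0.7 + 35 = 35.7; e = 36.7 − 35.7 = 1
x=40: ŷ = 0.7 + 40 = 40.7; e = 43.7 − 40.7 = 3
x=45: ŷ = 0.7 + 45 = 45.7; e = 48.7 − 45.7 = 3
x=50: ŷ = 0.7 + 50 = 50.7; e = 46.7 − 50.7 = -4
SSE = 9 + 1 + 9 + 9 + 16 = 44

SSE = 44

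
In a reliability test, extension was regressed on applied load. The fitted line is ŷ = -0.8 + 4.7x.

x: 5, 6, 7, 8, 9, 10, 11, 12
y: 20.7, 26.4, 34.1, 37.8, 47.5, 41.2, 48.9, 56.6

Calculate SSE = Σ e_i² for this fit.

SSE = 76

x=5: ŷ = -0.8 + 4.7·5 = 22.7; e = 20.7 − 22.7 = -2
x=6: ŷ = -0.8 + 4.7·6 = 27.4; e = 26.4 − 27.4 = -1
x=7: ŷ = -0.8 + 4.7·7 = 32.1; e = 34.1 − 32.1 = 2
x=8: ŷ = -0.8 + 4.7·8 = 36.8; e = 37.8 − 36.8 = 1
x=9: ŷ = -0.8 + 4.7·9 = 41.5; e = 47.5 − 41.5 = 6
x=10: ŷ = -0.8 + 4.7·10 = 46.2; e = 41.2 − 46.2 = -5
x=11: ŷ = -0.8 + 4.7·11 = 50.9; e = 48.9 − 50.9 = -2
x=12: ŷ = -0.8 + 4.7·12 = 55.6; e = 56.6 − 55.6 = 1
SSE = 4 + 1 + 4 + 1 + 36 + 25 + 4 + 1 = 76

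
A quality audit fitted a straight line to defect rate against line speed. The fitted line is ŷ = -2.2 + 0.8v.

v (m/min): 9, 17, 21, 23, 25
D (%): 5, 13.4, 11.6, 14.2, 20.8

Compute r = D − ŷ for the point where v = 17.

r = 2

ŷ = -2.2 + 0.8·17 = 11.4
r = 13.4 − 11.4 = 2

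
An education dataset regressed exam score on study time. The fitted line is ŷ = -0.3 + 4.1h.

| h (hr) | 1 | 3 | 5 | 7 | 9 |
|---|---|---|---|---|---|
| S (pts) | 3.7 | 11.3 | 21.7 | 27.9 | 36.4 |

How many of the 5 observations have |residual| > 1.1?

1

h=1: ŷ = -0.3 + 4.1·1 = 3.8; e = 3.7 − 3.8 = -0.1
h=3: ŷ = -0.3 + 4.1·3 = 12; e = 11.3 − 12 = -0.7
h=5: ŷ = -0.3 + 4.1·5 = 20.2; e = 21.7 − 20.2 = 1.5
h=7: ŷ = -0.3 + 4.1·7 = 28.4; e = 27.9 − 28.4 = -0.5
h=9: ŷ = -0.3 + 4.1·9 = 36.6; e = 36.4 − 36.6 = -0.2
|e| > 1.1: h=5 (|e|=1.5) → 1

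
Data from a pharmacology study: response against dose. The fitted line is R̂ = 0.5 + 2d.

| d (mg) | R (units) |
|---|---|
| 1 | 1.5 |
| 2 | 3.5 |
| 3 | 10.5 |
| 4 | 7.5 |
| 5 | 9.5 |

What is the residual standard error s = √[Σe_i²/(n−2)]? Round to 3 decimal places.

s = 2.582

d=1: R̂ = 0.5 + 2·1 = 2.5; e = 1.5 − 2.5 = -1
d=2: R̂ = 0.5 + 2·2 = 4.5; e = 3.5 − 4.5 = -1
d=3: R̂ = 0.5 + 2·3 = 6.5; e = 10.5 − 6.5 = 4
d=4: R̂ = 0.5 + 2·4 = 8.5; e = 7.5 − 8.5 = -1
d=5: R̂ = 0.5 + 2·5 = 10.5; e = 9.5 − 10.5 = -1
SSE = 1 + 1 + 16 + 1 + 1 = 20
s = √(20/3) = √6.66667 ≈ 2.582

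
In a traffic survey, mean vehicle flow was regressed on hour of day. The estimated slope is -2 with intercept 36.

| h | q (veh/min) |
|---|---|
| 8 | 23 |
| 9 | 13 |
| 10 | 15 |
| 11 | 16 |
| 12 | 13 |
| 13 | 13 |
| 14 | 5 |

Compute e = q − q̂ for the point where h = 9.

q̂ = 36 − 2·9 = 18
e = 13 − 18 = -5

e = -5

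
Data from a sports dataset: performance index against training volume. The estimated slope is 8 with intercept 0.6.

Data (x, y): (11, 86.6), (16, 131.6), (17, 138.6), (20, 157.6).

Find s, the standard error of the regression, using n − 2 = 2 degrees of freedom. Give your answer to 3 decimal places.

x=11: ŷ = 0.6 + 8·11 = 88.6; e = 86.6 − 88.6 = -2
x=16: ŷ = 0.6 + 8·16 = 128.6; e = 131.6 − 128.6 = 3
x=17: ŷ = 0.6 + 8·17 = 136.6; e = 138.6 − 136.6 = 2
x=20: ŷ = 0.6 + 8·20 = 160.6; e = 157.6 − 160.6 = -3
SSE = 4 + 9 + 4 + 9 = 26
s = √(26/2) = √13 ≈ 3.606

s = 3.606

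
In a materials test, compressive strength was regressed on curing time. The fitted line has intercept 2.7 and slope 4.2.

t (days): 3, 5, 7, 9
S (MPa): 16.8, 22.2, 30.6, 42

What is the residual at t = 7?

ŷ = 2.7 + 4.2·7 = 32.1
r = 30.6 − 32.1 = -1.5

r = -1.5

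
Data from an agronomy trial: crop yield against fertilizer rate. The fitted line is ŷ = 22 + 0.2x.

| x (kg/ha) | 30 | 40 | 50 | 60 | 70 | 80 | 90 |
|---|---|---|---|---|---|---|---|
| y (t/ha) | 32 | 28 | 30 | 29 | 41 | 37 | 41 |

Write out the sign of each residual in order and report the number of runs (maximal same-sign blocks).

x=30: ŷ = 22 + 0.2·30 = 28; e = 32 − 28 = 4
x=40: ŷ = 22 + 0.2·40 = 30; e = 28 − 30 = -2
x=50: ŷ = 22 + 0.2·50 = 32; e = 30 − 32 = -2
x=60: ŷ = 22 + 0.2·60 = 34; e = 29 − 34 = -5
x=70: ŷ = 22 + 0.2·70 = 36; e = 41 − 36 = 5
x=80: ŷ = 22 + 0.2·80 = 38; e = 37 − 38 = -1
x=90: ŷ = 22 + 0.2·90 = 40; e = 41 − 40 = 1
Signs: + − − − + − +
Runs: +×1, −×3, +×1, −×1, +×1 → 5

5 runs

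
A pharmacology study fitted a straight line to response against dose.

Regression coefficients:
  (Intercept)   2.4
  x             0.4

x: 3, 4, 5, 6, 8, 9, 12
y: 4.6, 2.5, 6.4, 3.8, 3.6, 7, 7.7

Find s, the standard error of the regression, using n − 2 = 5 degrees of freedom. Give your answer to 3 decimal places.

s = 1.643

x=3: ŷ = 2.4 + 0.4·3 = 3.6; r = 4.6 − 3.6 = 1
x=4: ŷ = 2.4 + 0.4·4 = 4; r = 2.5 − 4 = -1.5
x=5: ŷ = 2.4 + 0.4·5 = 4.4; r = 6.4 − 4.4 = 2
x=6: ŷ = 2.4 + 0.4·6 = 4.8; r = 3.8 − 4.8 = -1
x=8: ŷ = 2.4 + 0.4·8 = 5.6; r = 3.6 − 5.6 = -2
x=9: ŷ = 2.4 + 0.4·9 = 6; r = 7 − 6 = 1
x=12: ŷ = 2.4 + 0.4·12 = 7.2; r = 7.7 − 7.2 = 0.5
SSE = 1 + 2.25 + 4 + 1 + 4 + 1 + 0.25 = 13.5
s = √(13.5/5) = √2.7 ≈ 1.643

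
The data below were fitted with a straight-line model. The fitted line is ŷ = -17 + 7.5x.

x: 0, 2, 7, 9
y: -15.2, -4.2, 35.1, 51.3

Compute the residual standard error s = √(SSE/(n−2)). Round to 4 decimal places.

x=0: ŷ = -17 + 7.5·0 = -17; e = -15.2 − (-17) = 1.8
x=2: ŷ = -17 + 7.5·2 = -2; e = -4.2 − (-2) = -2.2
x=7: ŷ = -17 + 7.5·7 = 35.5; e = 35.1 − 35.5 = -0.4
x=9: ŷ = -17 + 7.5·9 = 50.5; e = 51.3 − 50.5 = 0.8
SSE = 3.24 + 4.84 + 0.16 + 0.64 = 8.88
s = √(8.88/2) = √4.44 ≈ 2.1071

s = 2.1071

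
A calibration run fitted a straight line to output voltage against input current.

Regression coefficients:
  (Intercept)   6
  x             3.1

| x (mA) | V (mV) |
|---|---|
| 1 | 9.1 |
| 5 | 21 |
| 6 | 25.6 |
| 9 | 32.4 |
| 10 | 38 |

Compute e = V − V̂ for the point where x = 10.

V̂ = 6 + 3.1·10 = 37
e = 38 − 37 = 1

e = 1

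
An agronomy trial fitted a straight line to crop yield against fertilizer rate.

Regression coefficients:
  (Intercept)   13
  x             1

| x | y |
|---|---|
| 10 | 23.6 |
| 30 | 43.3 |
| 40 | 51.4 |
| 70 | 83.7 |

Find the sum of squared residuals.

SSE = 3.5

x=10: ŷ = 13 + 10 = 23; r = 23.6 − 23 = 0.6
x=30: ŷ = 13 + 30 = 43; r = 43.3 − 43 = 0.3
x=40: ŷ = 13 + 40 = 53; r = 51.4 − 53 = -1.6
x=70: ŷ = 13 + 70 = 83; r = 83.7 − 83 = 0.7
SSE = 0.36 + 0.09 + 2.56 + 0.49 = 3.5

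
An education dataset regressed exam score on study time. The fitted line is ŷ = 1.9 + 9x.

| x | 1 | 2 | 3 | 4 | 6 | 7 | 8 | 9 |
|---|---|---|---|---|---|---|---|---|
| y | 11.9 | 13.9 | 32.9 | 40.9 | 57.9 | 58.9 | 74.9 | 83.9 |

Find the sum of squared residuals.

x=1: ŷ = 1.9 + 9·1 = 10.9; e = 11.9 − 10.9 = 1
x=2: ŷ = 1.9 + 9·2 = 19.9; e = 13.9 − 19.9 = -6
x=3: ŷ = 1.9 + 9·3 = 28.9; e = 32.9 − 28.9 = 4
x=4: ŷ = 1.9 + 9·4 = 37.9; e = 40.9 − 37.9 = 3
x=6: ŷ = 1.9 + 9·6 = 55.9; e = 57.9 − 55.9 = 2
x=7: ŷ = 1.9 + 9·7 = 64.9; e = 58.9 − 64.9 = -6
x=8: ŷ = 1.9 + 9·8 = 73.9; e = 74.9 − 73.9 = 1
x=9: ŷ = 1.9 + 9·9 = 82.9; e = 83.9 − 82.9 = 1
SSE = 1 + 36 + 16 + 9 + 4 + 36 + 1 + 1 = 104

SSE = 104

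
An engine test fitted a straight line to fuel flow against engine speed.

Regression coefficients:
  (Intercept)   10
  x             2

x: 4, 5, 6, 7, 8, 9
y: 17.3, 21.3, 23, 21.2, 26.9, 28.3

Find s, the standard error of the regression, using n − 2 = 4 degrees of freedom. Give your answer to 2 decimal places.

s = 1.73

x=4: ŷ = 10 + 2·4 = 18; r = 17.3 − 18 = -0.7
x=5: ŷ = 10 + 2·5 = 20; r = 21.3 − 20 = 1.3
x=6: ŷ = 10 + 2·6 = 22; r = 23 − 22 = 1
x=7: ŷ = 10 + 2·7 = 24; r = 21.2 − 24 = -2.8
x=8: ŷ = 10 + 2·8 = 26; r = 26.9 − 26 = 0.9
x=9: ŷ = 10 + 2·9 = 28; r = 28.3 − 28 = 0.3
SSE = 0.49 + 1.69 + 1 + 7.84 + 0.81 + 0.09 = 11.92
s = √(11.92/4) = √2.98 ≈ 1.73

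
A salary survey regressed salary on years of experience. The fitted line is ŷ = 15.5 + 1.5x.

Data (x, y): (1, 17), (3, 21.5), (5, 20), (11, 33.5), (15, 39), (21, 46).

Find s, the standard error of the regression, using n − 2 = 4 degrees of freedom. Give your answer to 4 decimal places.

x=1: ŷ = 15.5 + 1.5·1 = 17; r = 17 − 17 = 0
x=3: ŷ = 15.5 + 1.5·3 = 20; r = 21.5 − 20 = 1.5
x=5: ŷ = 15.5 + 1.5·5 = 23; r = 20 − 23 = -3
x=11: ŷ = 15.5 + 1.5·11 = 32; r = 33.5 − 32 = 1.5
x=15: ŷ = 15.5 + 1.5·15 = 38; r = 39 − 38 = 1
x=21: ŷ = 15.5 + 1.5·21 = 47; r = 46 − 47 = -1
SSE = 0 + 2.25 + 9 + 2.25 + 1 + 1 = 15.5
s = √(15.5/4) = √3.875 ≈ 1.9685

s = 1.9685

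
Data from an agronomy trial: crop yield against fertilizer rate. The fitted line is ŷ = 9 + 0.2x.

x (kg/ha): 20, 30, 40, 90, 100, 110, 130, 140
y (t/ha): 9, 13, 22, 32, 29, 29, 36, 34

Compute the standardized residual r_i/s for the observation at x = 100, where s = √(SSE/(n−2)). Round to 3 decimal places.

0.000

x=20: ŷ = 9 + 0.2·20 = 13; r = 9 − 13 = -4
x=30: ŷ = 9 + 0.2·30 = 15; r = 13 − 15 = -2
x=40: ŷ = 9 + 0.2·40 = 17; r = 22 − 17 = 5
x=90: ŷ = 9 + 0.2·90 = 27; r = 32 − 27 = 5
x=100: ŷ = 9 + 0.2·100 = 29; r = 29 − 29 = 0
x=110: ŷ = 9 + 0.2·110 = 31; r = 29 − 31 = -2
x=130: ŷ = 9 + 0.2·130 = 35; r = 36 − 35 = 1
x=140: ŷ = 9 + 0.2·140 = 37; r = 34 − 37 = -3
SSE = 16 + 4 + 25 + 25 + 0 + 4 + 1 + 9 = 84
s = √(84/6) = 3.74166
r/s = 0 / 3.74166 = 0.000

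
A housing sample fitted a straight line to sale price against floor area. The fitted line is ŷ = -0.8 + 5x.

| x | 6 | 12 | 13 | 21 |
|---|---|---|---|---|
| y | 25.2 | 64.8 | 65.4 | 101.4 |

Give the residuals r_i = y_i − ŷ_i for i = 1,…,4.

x=6: ŷ = -0.8 + 5·6 = 29.2; r = 25.2 − 29.2 = -4
x=12: ŷ = -0.8 + 5·12 = 59.2; r = 64.8 − 59.2 = 5.6
x=13: ŷ = -0.8 + 5·13 = 64.2; r = 65.4 − 64.2 = 1.2
x=21: ŷ = -0.8 + 5·21 = 104.2; r = 101.4 − 104.2 = -2.8

-4, 5.6, 1.2, -2.8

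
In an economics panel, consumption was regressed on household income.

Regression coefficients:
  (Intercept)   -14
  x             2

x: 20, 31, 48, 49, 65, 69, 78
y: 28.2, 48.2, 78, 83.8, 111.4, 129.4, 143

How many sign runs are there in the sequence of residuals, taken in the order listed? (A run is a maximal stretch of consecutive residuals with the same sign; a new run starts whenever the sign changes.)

x=20: ŷ = -14 + 2·20 = 26; e = 28.2 − 26 = 2.2
x=31: ŷ = -14 + 2·31 = 48; e = 48.2 − 48 = 0.2
x=48: ŷ = -14 + 2·48 = 82; e = 78 − 82 = -4
x=49: ŷ = -14 + 2·49 = 84; e = 83.8 − 84 = -0.2
x=65: ŷ = -14 + 2·65 = 116; e = 111.4 − 116 = -4.6
x=69: ŷ = -14 + 2·69 = 124; e = 129.4 − 124 = 5.4
x=78: ŷ = -14 + 2·78 = 142; e = 143 − 142 = 1
Signs: + + − − − + +
Runs: +×2, −×3, +×2 → 3

3 runs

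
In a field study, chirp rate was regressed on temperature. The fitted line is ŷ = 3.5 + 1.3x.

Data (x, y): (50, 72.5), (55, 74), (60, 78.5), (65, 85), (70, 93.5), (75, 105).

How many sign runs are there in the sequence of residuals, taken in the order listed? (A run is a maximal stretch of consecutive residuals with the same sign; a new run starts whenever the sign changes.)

3 runs

x=50: ŷ = 3.5 + 1.3·50 = 68.5; e = 72.5 − 68.5 = 4
x=55: ŷ = 3.5 + 1.3·55 = 75; e = 74 − 75 = -1
x=60: ŷ = 3.5 + 1.3·60 = 81.5; e = 78.5 − 81.5 = -3
x=65: ŷ = 3.5 + 1.3·65 = 88; e = 85 − 88 = -3
x=70: ŷ = 3.5 + 1.3·70 = 94.5; e = 93.5 − 94.5 = -1
x=75: ŷ = 3.5 + 1.3·75 = 101; e = 105 − 101 = 4
Signs: + − − − − +
Runs: +×1, −×4, +×1 → 3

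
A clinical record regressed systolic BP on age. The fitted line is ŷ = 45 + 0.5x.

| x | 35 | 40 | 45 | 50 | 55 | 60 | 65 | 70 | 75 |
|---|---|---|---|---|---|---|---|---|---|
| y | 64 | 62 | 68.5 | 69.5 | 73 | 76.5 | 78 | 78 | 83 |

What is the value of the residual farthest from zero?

e = -3

x=35: ŷ = 45 + 0.5·35 = 62.5; e = 64 − 62.5 = 1.5
x=40: ŷ = 45 + 0.5·40 = 65; e = 62 − 65 = -3
x=45: ŷ = 45 + 0.5·45 = 67.5; e = 68.5 − 67.5 = 1
x=50: ŷ = 45 + 0.5·50 = 70; e = 69.5 − 70 = -0.5
x=55: ŷ = 45 + 0.5·55 = 72.5; e = 73 − 72.5 = 0.5
x=60: ŷ = 45 + 0.5·60 = 75; e = 76.5 − 75 = 1.5
x=65: ŷ = 45 + 0.5·65 = 77.5; e = 78 − 77.5 = 0.5
x=70: ŷ = 45 + 0.5·70 = 80; e = 78 − 80 = -2
x=75: ŷ = 45 + 0.5·75 = 82.5; e = 83 − 82.5 = 0.5
Largest |e| is 3 at x = 40, residual -3.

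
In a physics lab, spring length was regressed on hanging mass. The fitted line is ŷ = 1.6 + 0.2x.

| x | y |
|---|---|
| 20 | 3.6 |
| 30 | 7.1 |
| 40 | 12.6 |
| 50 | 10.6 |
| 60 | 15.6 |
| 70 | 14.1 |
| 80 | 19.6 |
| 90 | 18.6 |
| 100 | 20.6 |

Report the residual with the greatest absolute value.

x=20: ŷ = 1.6 + 0.2·20 = 5.6; e = 3.6 − 5.6 = -2
x=30: ŷ = 1.6 + 0.2·30 = 7.6; e = 7.1 − 7.6 = -0.5
x=40: ŷ = 1.6 + 0.2·40 = 9.6; e = 12.6 − 9.6 = 3
x=50: ŷ = 1.6 + 0.2·50 = 11.6; e = 10.6 − 11.6 = -1
x=60: ŷ = 1.6 + 0.2·60 = 13.6; e = 15.6 − 13.6 = 2
x=70: ŷ = 1.6 + 0.2·70 = 15.6; e = 14.1 − 15.6 = -1.5
x=80: ŷ = 1.6 + 0.2·80 = 17.6; e = 19.6 − 17.6 = 2
x=90: ŷ = 1.6 + 0.2·90 = 19.6; e = 18.6 − 19.6 = -1
x=100: ŷ = 1.6 + 0.2·100 = 21.6; e = 20.6 − 21.6 = -1
Largest |e| is 3 at x = 40, residual 3.

e = 3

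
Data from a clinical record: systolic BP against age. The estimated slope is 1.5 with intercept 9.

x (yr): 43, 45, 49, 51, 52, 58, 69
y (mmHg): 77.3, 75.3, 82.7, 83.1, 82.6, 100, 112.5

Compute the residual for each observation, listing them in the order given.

3.8, -1.2, 0.2, -2.4, -4.4, 4, 0

x=43: ŷ = 9 + 1.5·43 = 73.5; e = 77.3 − 73.5 = 3.8
x=45: ŷ = 9 + 1.5·45 = 76.5; e = 75.3 − 76.5 = -1.2
x=49: ŷ = 9 + 1.5·49 = 82.5; e = 82.7 − 82.5 = 0.2
x=51: ŷ = 9 + 1.5·51 = 85.5; e = 83.1 − 85.5 = -2.4
x=52: ŷ = 9 + 1.5·52 = 87; e = 82.6 − 87 = -4.4
x=58: ŷ = 9 + 1.5·58 = 96; e = 100 − 96 = 4
x=69: ŷ = 9 + 1.5·69 = 112.5; e = 112.5 − 112.5 = 0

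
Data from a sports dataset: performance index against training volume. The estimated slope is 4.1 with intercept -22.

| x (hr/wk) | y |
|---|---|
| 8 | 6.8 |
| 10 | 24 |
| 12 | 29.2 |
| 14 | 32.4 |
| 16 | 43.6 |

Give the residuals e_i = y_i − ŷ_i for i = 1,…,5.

x=8: ŷ = -22 + 4.1·8 = 10.8; e = 6.8 − 10.8 = -4
x=10: ŷ = -22 + 4.1·10 = 19; e = 24 − 19 = 5
x=12: ŷ = -22 + 4.1·12 = 27.2; e = 29.2 − 27.2 = 2
x=14: ŷ = -22 + 4.1·14 = 35.4; e = 32.4 − 35.4 = -3
x=16: ŷ = -22 + 4.1·16 = 43.6; e = 43.6 − 43.6 = 0

-4, 5, 2, -3, 0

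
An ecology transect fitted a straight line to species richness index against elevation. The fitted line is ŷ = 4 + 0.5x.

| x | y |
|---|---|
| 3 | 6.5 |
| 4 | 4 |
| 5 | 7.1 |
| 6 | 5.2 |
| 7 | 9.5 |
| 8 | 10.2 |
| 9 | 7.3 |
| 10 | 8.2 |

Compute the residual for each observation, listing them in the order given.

x=3: ŷ = 4 + 0.5·3 = 5.5; e = 6.5 − 5.5 = 1
x=4: ŷ = 4 + 0.5·4 = 6; e = 4 − 6 = -2
x=5: ŷ = 4 + 0.5·5 = 6.5; e = 7.1 − 6.5 = 0.6
x=6: ŷ = 4 + 0.5·6 = 7; e = 5.2 − 7 = -1.8
x=7: ŷ = 4 + 0.5·7 = 7.5; e = 9.5 − 7.5 = 2
x=8: ŷ = 4 + 0.5·8 = 8; e = 10.2 − 8 = 2.2
x=9: ŷ = 4 + 0.5·9 = 8.5; e = 7.3 − 8.5 = -1.2
x=10: ŷ = 4 + 0.5·10 = 9; e = 8.2 − 9 = -0.8

1, -2, 0.6, -1.8, 2, 2.2, -1.2, -0.8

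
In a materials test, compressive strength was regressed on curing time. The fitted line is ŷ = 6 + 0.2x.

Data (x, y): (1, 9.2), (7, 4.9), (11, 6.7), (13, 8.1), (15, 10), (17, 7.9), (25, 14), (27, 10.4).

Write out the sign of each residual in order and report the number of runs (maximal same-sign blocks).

6 runs

x=1: ŷ = 6 + 0.2·1 = 6.2; e = 9.2 − 6.2 = 3
x=7: ŷ = 6 + 0.2·7 = 7.4; e = 4.9 − 7.4 = -2.5
x=11: ŷ = 6 + 0.2·11 = 8.2; e = 6.7 − 8.2 = -1.5
x=13: ŷ = 6 + 0.2·13 = 8.6; e = 8.1 − 8.6 = -0.5
x=15: ŷ = 6 + 0.2·15 = 9; e = 10 − 9 = 1
x=17: ŷ = 6 + 0.2·17 = 9.4; e = 7.9 − 9.4 = -1.5
x=25: ŷ = 6 + 0.2·25 = 11; e = 14 − 11 = 3
x=27: ŷ = 6 + 0.2·27 = 11.4; e = 10.4 − 11.4 = -1
Signs: + − − − + − + −
Runs: +×1, −×3, +×1, −×1, +×1, −×1 → 6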